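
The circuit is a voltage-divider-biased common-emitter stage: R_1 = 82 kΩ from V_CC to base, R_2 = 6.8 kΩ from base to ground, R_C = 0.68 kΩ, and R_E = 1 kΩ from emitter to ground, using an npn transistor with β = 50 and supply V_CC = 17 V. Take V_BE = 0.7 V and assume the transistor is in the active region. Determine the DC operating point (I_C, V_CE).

I_C ≈ 0.53 mA, V_CE ≈ 16 V

Thevenize the base divider: V_Th = V_CC·R_2/(R_1+R_2) = 17×6.8/88.8 = 1.3 V, R_Th = R_1‖R_2 = 6.28 kΩ.
Base-emitter loop: V_Th = I_B·R_Th + V_BE + (β+1)I_B·R_E, so I_B = (1.3 − 0.7) / (6.28 + 51×1) = 0.0105 mA.
I_C = β·I_B = 50×0.0105 = 0.525 mA, and I_E = (β+1)I_B = 0.536 mA.
V_CE = V_CC − I_C·R_C − I_E·R_E = 17 − 0.525×0.68 − 0.536×1 = 16.1 V.
V_CE = 16.1 V > 0.2 V confirms active-region operation.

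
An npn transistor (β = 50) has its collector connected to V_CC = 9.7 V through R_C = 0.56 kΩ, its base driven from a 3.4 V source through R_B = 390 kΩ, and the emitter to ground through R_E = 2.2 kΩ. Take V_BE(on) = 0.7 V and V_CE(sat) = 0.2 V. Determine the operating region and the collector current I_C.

Assume active. Base-emitter loop: I_B = (V_BB − V_BE)/(R_B + (β+1)R_E) = (3.4 − 0.7)/(390 + 51×2.2) = 0.00538 mA.
I_C = β·I_B = 50×0.00538 = 0.269 mA.
V_CE = V_CC − I_C·R_C − I_E·R_E = 9.7 − 0.269×0.56 − 0.274×2.2 = 8.95 V > V_CE(sat), so the active-region assumption holds.

active; I_C ≈ 0.27 mA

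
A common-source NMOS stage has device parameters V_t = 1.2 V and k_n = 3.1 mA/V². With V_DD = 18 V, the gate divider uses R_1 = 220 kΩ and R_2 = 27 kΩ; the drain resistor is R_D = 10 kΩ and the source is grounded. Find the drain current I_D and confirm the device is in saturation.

I_D ≈ 0.91 mA

V_G = V_DD·R_2/(R_1+R_2) = 18×27/247 = 1.97 V. With the source grounded, V_GS = V_G = 1.97 V.
Assume saturation: I_D = (k_n/2)(V_GS − V_t)² = (3.1/2)×(1.97 − 1.2)² = 1.55×0.768² = 0.913 mA.
V_DS = V_DD − I_D·R_D = 18 − 0.913×10 = 8.87 V.
Saturation requires V_DS ≥ V_GS − V_t = 0.768 V; 8.87 ≥ 0.768 ✓.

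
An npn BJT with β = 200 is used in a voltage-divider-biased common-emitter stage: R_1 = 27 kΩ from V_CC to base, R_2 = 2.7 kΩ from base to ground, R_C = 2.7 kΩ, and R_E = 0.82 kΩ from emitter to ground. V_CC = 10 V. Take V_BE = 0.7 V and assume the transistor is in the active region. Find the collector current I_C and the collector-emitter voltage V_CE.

Thevenize the base divider: V_Th = V_CC·R_2/(R_1+R_2) = 10×2.7/29.7 = 0.909 V, R_Th = R_1‖R_2 = 2.45 kΩ.
Base-emitter loop: V_Th = I_B·R_Th + V_BE + (β+1)I_B·R_E, so I_B = (0.909 − 0.7) / (2.45 + 201×0.82) = 0.00125 mA.
I_C = β·I_B = 200×0.00125 = 0.25 mA, and I_E = (β+1)I_B = 0.251 mA.
V_CE = V_CC − I_C·R_C − I_E·R_E = 10 − 0.25×2.7 − 0.251×0.82 = 9.12 V.
V_CE = 9.12 V > 0.2 V confirms active-region operation.

I_C ≈ 0.25 mA, V_CE ≈ 9.1 V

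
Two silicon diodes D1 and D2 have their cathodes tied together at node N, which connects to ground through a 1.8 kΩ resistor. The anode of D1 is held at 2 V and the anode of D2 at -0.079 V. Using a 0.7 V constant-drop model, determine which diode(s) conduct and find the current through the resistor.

Assume both conduct. Then node N would need to be at both 2−0.7 = 1.3 V and -0.079−0.7 = -0.779 V, which is impossible.
Assume only D1 conducts: V_N = 2 − 0.7 = 1.3 V, so I_R = 1.3/1.8 = 0.722 mA.
Check D2: its anode-to-cathode voltage is -0.079 − 1.3 = -1.38 V < 0.7 V, so it is off. The assumption is consistent.

Only D1 conducts; I_R ≈ 0.72 mA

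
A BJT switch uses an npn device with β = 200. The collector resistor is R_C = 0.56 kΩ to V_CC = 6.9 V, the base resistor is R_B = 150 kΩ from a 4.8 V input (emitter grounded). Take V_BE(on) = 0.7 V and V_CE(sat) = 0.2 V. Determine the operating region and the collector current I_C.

active; I_C ≈ 5.5 mA

Assume active. Base-emitter loop: I_B = (V_BB − V_BE)/R_B = (4.8 − 0.7)/150 = 0.0273 mA.
I_C = β·I_B = 200×0.0273 = 5.47 mA.
V_CE = V_CC − I_C·R_C = 6.9 − 5.47×0.56 = 3.84 V > V_CE(sat), so the active-region assumption holds.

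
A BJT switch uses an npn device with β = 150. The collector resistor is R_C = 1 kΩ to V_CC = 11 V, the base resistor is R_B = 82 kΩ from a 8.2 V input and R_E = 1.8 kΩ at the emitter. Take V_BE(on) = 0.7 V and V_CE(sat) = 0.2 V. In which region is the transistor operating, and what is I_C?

active; I_C ≈ 3.2 mA

Assume active. Base-emitter loop: I_B = (V_BB − V_BE)/(R_B + (β+1)R_E) = (8.2 − 0.7)/(82 + 151×1.8) = 0.0212 mA.
I_C = β·I_B = 150×0.0212 = 3.18 mA.
V_CE = V_CC − I_C·R_C − I_E·R_E = 11 − 3.18×1 − 3.2×1.8 = 2.06 V > V_CE(sat), so the active-region assumption holds.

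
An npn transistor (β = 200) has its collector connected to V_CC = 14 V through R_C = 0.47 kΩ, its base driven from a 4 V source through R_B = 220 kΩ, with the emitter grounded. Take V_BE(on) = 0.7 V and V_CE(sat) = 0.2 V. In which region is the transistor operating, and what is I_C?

Assume active. Base-emitter loop: I_B = (V_BB − V_BE)/R_B = (4 − 0.7)/220 = 0.015 mA.
I_C = β·I_B = 200×0.015 = 3 mA.
V_CE = V_CC − I_C·R_C = 14 − 3×0.47 = 12.6 V > V_CE(sat), so the active-region assumption holds.

active; I_C ≈ 3 mA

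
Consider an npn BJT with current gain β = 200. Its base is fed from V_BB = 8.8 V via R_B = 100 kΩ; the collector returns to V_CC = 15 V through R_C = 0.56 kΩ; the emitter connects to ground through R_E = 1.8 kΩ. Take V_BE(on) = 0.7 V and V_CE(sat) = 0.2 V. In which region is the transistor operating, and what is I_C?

Assume active. Base-emitter loop: I_B = (V_BB − V_BE)/(R_B + (β+1)R_E) = (8.8 − 0.7)/(100 + 201×1.8) = 0.0175 mA.
I_C = β·I_B = 200×0.0175 = 3.51 mA.
V_CE = V_CC − I_C·R_C − I_E·R_E = 15 − 3.51×0.56 − 3.53×1.8 = 6.69 V > V_CE(sat), so the active-region assumption holds.

active; I_C ≈ 3.5 mA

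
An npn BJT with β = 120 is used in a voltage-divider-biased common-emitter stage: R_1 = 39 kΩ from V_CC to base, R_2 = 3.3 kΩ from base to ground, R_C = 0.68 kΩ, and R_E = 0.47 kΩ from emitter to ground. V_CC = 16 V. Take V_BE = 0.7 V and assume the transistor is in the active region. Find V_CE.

V_CE ≈ 15 V

Thevenize the base divider: V_Th = V_CC·R_2/(R_1+R_2) = 16×3.3/42.3 = 1.25 V, R_Th = R_1‖R_2 = 3.04 kΩ.
Base-emitter loop: V_Th = I_B·R_Th + V_BE + (β+1)I_B·R_E, so I_B = (1.25 − 0.7) / (3.04 + 121×0.47) = 0.00915 mA.
I_C = β·I_B = 120×0.00915 = 1.1 mA, and I_E = (β+1)I_B = 1.11 mA.
V_CE = V_CC − I_C·R_C − I_E·R_E = 16 − 1.1×0.68 − 1.11×0.47 = 14.7 V.
V_CE = 14.7 V > 0.2 V confirms active-region operation.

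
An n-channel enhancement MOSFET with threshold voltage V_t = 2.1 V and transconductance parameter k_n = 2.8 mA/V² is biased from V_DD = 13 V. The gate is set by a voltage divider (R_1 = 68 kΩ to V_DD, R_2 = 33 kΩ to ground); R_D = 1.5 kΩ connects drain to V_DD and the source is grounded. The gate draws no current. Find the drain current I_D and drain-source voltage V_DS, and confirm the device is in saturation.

V_G = V_DD·R_2/(R_1+R_2) = 13×33/101 = 4.25 V. With the source grounded, V_GS = V_G = 4.25 V.
Assume saturation: I_D = (k_n/2)(V_GS − V_t)² = (2.8/2)×(4.25 − 2.1)² = 1.4×2.15² = 6.46 mA.
V_DS = V_DD − I_D·R_D = 13 − 6.46×1.5 = 3.32 V.
Saturation requires V_DS ≥ V_GS − V_t = 2.15 V; 3.32 ≥ 2.15 ✓.

I_D ≈ 6.5 mA, V_DS ≈ 3.3 V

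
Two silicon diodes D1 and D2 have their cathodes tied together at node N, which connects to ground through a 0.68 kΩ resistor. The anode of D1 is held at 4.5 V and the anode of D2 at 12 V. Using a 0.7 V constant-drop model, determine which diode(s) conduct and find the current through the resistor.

Assume both conduct. Then node N would need to be at both 4.5−0.7 = 3.8 V and 12−0.7 = 11.3 V, which is impossible.
Assume only D2 conducts: V_N = 12 − 0.7 = 11.3 V, so I_R = 11.3/0.68 = 16.6 mA.
Check D1: its anode-to-cathode voltage is 4.5 − 11.3 = -6.8 V < 0.7 V, so it is off. The assumption is consistent.

Only D2 conducts; I_R ≈ 17 mA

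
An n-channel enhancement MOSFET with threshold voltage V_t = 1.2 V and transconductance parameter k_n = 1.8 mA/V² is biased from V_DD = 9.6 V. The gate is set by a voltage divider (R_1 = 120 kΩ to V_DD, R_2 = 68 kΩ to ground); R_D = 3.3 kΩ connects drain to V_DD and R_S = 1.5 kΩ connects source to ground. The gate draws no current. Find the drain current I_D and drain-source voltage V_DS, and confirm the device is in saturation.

I_D ≈ 0.86 mA, V_DS ≈ 5.5 V

V_G = V_DD·R_2/(R_1+R_2) = 9.6×68/188 = 3.47 V.
Assume saturation: I_D = (k_n/2)(V_GS − V_t)² with V_GS = V_G − I_D·R_S = 3.47 − 1.5·I_D.
Substituting gives 2.03·I_D² − 7.14·I_D + 4.65 = 0, with roots I_D = 0.862 or 2.66 mA.
The root I_D = 2.66 mA gives V_GS = -0.52 V ≤ V_t, so take I_D = 0.862 mA.
Then V_GS = 2.18 V and V_DS = V_DD − I_D(R_D+R_S) = 9.6 − 0.862×4.8 = 5.46 V.
Saturation requires V_DS ≥ V_GS − V_t = 0.979 V; 5.46 ≥ 0.979 ✓.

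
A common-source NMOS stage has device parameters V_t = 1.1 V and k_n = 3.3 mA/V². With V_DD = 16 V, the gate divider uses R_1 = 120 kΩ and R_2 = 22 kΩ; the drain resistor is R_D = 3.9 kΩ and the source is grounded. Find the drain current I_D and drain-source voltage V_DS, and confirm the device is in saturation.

V_G = V_DD·R_2/(R_1+R_2) = 16×22/142 = 2.48 V. With the source grounded, V_GS = V_G = 2.48 V.
Assume saturation: I_D = (k_n/2)(V_GS − V_t)² = (3.3/2)×(2.48 − 1.1)² = 1.65×1.38² = 3.14 mA.
V_DS = V_DD − I_D·R_D = 16 − 3.14×3.9 = 3.77 V.
Saturation requires V_DS ≥ V_GS − V_t = 1.38 V; 3.77 ≥ 1.38 ✓.

I_D ≈ 3.1 mA, V_DS ≈ 3.8 V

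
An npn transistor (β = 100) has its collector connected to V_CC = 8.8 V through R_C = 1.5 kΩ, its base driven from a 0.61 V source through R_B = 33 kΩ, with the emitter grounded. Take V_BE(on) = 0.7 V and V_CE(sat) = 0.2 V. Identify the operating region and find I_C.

V_BB = 0.61 V ≤ V_BE(on) = 0.7 V, so the base-emitter junction is not forward biased.
The transistor is in cutoff: I_B = I_C = 0.

cutoff; I_C ≈ 0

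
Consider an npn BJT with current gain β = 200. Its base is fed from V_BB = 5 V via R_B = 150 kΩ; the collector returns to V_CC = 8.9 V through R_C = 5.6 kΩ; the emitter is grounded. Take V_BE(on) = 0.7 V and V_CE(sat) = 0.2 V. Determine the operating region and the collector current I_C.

saturation; I_C ≈ 1.6 mA

Assume active: I_B = (5 − 0.7)/150 = 0.0287 mA, giving I_C = β·I_B = 5.73 mA.
But then V_CE = 8.9 − 5.73×5.6 = -23.2 V < V_CE(sat) = 0.2 V — impossible in the active region.
So the transistor is saturated. With V_CE = 0.2 V, I_C = (V_CC − 0.2)/R_C = 8.7/5.6 = 1.55 mA.
Check: β·I_B = 5.73 mA > I_C = 1.55 mA, confirming saturation.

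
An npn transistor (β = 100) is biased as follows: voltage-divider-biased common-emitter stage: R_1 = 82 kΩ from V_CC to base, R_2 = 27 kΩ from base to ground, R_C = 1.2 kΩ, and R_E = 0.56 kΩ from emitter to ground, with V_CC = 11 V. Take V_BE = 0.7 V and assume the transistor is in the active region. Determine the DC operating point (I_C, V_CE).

I_C ≈ 2.6 mA, V_CE ≈ 6.3 V

Thevenize the base divider: V_Th = V_CC·R_2/(R_1+R_2) = 11×27/109 = 2.72 V, R_Th = R_1‖R_2 = 20.3 kΩ.
Base-emitter loop: V_Th = I_B·R_Th + V_BE + (β+1)I_B·R_E, so I_B = (2.72 − 0.7) / (20.3 + 101×0.56) = 0.0263 mA.
I_C = β·I_B = 100×0.0263 = 2.63 mA, and I_E = (β+1)I_B = 2.66 mA.
V_CE = V_CC − I_C·R_C − I_E·R_E = 11 − 2.63×1.2 − 2.66×0.56 = 6.35 V.
V_CE = 6.35 V > 0.2 V confirms active-region operation.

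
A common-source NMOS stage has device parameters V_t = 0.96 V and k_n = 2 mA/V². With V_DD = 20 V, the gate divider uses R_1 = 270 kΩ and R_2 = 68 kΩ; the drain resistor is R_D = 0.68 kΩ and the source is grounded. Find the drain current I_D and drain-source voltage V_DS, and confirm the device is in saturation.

I_D ≈ 9.4 mA, V_DS ≈ 14 V

V_G = V_DD·R_2/(R_1+R_2) = 20×68/338 = 4.02 V. With the source grounded, V_GS = V_G = 4.02 V.
Assume saturation: I_D = (k_n/2)(V_GS − V_t)² = (2/2)×(4.02 − 0.96)² = 1×3.06² = 9.39 mA.
V_DS = V_DD − I_D·R_D = 20 − 9.39×0.68 = 13.6 V.
Saturation requires V_DS ≥ V_GS − V_t = 3.06 V; 13.6 ≥ 3.06 ✓.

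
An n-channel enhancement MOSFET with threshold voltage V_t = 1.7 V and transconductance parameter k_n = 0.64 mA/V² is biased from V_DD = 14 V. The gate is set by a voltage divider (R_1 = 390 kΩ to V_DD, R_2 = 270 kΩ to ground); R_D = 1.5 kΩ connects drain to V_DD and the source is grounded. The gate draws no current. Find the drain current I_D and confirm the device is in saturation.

I_D ≈ 5.2 mA

V_G = V_DD·R_2/(R_1+R_2) = 14×270/660 = 5.73 V. With the source grounded, V_GS = V_G = 5.73 V.
Assume saturation: I_D = (k_n/2)(V_GS − V_t)² = (0.64/2)×(5.73 − 1.7)² = 0.32×4.03² = 5.19 mA.
V_DS = V_DD − I_D·R_D = 14 − 5.19×1.5 = 6.21 V.
Saturation requires V_DS ≥ V_GS − V_t = 4.03 V; 6.21 ≥ 4.03 ✓.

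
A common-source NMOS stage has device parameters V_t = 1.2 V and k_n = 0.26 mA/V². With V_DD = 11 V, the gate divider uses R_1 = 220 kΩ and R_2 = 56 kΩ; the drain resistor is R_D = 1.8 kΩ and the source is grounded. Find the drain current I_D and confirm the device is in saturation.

I_D ≈ 0.14 mA

V_G = V_DD·R_2/(R_1+R_2) = 11×56/276 = 2.23 V. With the source grounded, V_GS = V_G = 2.23 V.
Assume saturation: I_D = (k_n/2)(V_GS − V_t)² = (0.26/2)×(2.23 − 1.2)² = 0.13×1.03² = 0.138 mA.
V_DS = V_DD − I_D·R_D = 11 − 0.138×1.8 = 10.8 V.
Saturation requires V_DS ≥ V_GS − V_t = 1.03 V; 10.8 ≥ 1.03 ✓.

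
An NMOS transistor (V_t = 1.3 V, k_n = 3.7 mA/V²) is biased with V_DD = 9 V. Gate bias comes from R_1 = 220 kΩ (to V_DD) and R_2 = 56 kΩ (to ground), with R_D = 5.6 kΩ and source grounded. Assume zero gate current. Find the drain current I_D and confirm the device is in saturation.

I_D ≈ 0.51 mA

V_G = V_DD·R_2/(R_1+R_2) = 9×56/276 = 1.83 V. With the source grounded, V_GS = V_G = 1.83 V.
Assume saturation: I_D = (k_n/2)(V_GS − V_t)² = (3.7/2)×(1.83 − 1.3)² = 1.85×0.526² = 0.512 mA.
V_DS = V_DD − I_D·R_D = 9 − 0.512×5.6 = 6.13 V.
Saturation requires V_DS ≥ V_GS − V_t = 0.526 V; 6.13 ≥ 0.526 ✓.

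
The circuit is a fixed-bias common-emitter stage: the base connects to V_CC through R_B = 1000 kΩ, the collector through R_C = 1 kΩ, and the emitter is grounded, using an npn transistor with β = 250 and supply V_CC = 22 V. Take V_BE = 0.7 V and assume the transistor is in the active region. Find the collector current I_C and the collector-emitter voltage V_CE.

I_C ≈ 5.3 mA, V_CE ≈ 17 V

Base loop: V_CC = I_B·R_B + V_BE, so I_B = (22 − 0.7)/1000 kΩ = 0.0213 mA.
In the active region I_C = β·I_B = 250 × 0.0213 = 5.33 mA.
Collector loop: V_CE = V_CC − I_C·R_C = 22 − 5.33×1 = 16.7 V.
Since V_CE = 16.7 V > V_CE(sat) ≈ 0.2 V, the transistor is in the active region as assumed.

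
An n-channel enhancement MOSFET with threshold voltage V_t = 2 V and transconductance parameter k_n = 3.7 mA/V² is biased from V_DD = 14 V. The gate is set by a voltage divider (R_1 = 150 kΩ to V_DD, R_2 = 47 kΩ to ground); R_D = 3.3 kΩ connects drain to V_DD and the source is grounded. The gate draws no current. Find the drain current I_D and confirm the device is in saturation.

I_D ≈ 3.3 mA

V_G = V_DD·R_2/(R_1+R_2) = 14×47/197 = 3.34 V. With the source grounded, V_GS = V_G = 3.34 V.
Assume saturation: I_D = (k_n/2)(V_GS − V_t)² = (3.7/2)×(3.34 − 2)² = 1.85×1.34² = 3.32 mA.
V_DS = V_DD − I_D·R_D = 14 − 3.32×3.3 = 3.04 V.
Saturation requires V_DS ≥ V_GS − V_t = 1.34 V; 3.04 ≥ 1.34 ✓.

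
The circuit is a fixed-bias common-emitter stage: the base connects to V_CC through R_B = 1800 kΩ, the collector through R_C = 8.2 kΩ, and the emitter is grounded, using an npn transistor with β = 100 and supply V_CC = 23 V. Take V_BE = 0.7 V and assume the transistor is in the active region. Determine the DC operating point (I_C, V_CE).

Base loop: V_CC = I_B·R_B + V_BE, so I_B = (23 − 0.7)/1800 kΩ = 0.0124 mA.
In the active region I_C = β·I_B = 100 × 0.0124 = 1.24 mA.
Collector loop: V_CE = V_CC − I_C·R_C = 23 − 1.24×8.2 = 12.8 V.
Since V_CE = 12.8 V > V_CE(sat) ≈ 0.2 V, the transistor is in the active region as assumed.

I_C ≈ 1.2 mA, V_CE ≈ 13 V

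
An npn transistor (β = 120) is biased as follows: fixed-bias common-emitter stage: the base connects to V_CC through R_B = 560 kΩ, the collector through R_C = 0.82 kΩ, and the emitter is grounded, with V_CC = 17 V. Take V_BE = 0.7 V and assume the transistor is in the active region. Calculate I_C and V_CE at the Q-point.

Base loop: V_CC = I_B·R_B + V_BE, so I_B = (17 − 0.7)/560 kΩ = 0.0291 mA.
In the active region I_C = β·I_B = 120 × 0.0291 = 3.49 mA.
Collector loop: V_CE = V_CC − I_C·R_C = 17 − 3.49×0.82 = 14.1 V.
Since V_CE = 14.1 V > V_CE(sat) ≈ 0.2 V, the transistor is in the active region as assumed.

I_C ≈ 3.5 mA, V_CE ≈ 14 V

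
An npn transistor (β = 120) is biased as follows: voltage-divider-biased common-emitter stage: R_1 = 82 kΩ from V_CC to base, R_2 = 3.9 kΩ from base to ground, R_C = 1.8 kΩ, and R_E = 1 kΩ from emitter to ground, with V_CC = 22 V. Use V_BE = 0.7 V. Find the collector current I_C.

Thevenize the base divider: V_Th = V_CC·R_2/(R_1+R_2) = 22×3.9/85.9 = 0.999 V, R_Th = R_1‖R_2 = 3.72 kΩ.
Base-emitter loop: V_Th = I_B·R_Th + V_BE + (β+1)I_B·R_E, so I_B = (0.999 − 0.7) / (3.72 + 121×1) = 0.0024 mA.
I_C = β·I_B = 120×0.0024 = 0.288 mA, and I_E = (β+1)I_B = 0.29 mA.
V_CE = V_CC − I_C·R_C − I_E·R_E = 22 − 0.288×1.8 − 0.29×1 = 21.2 V.
V_CE = 21.2 V > 0.2 V confirms active-region operation.

I_C ≈ 0.29 mA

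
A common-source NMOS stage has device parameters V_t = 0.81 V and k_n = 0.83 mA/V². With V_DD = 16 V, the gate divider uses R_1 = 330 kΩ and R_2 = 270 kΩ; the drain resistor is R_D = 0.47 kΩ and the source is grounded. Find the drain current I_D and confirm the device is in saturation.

I_D ≈ 17 mA

V_G = V_DD·R_2/(R_1+R_2) = 16×270/600 = 7.2 V. With the source grounded, V_GS = V_G = 7.2 V.
Assume saturation: I_D = (k_n/2)(V_GS − V_t)² = (0.83/2)×(7.2 − 0.81)² = 0.415×6.39² = 16.9 mA.
V_DS = V_DD − I_D·R_D = 16 − 16.9×0.47 = 8.04 V.
Saturation requires V_DS ≥ V_GS − V_t = 6.39 V; 8.04 ≥ 6.39 ✓.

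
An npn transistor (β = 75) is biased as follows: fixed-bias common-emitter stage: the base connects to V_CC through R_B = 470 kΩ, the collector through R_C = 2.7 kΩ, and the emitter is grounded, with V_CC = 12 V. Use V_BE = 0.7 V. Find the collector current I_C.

I_C ≈ 1.8 mA

Base loop: V_CC = I_B·R_B + V_BE, so I_B = (12 − 0.7)/470 kΩ = 0.024 mA.
In the active region I_C = β·I_B = 75 × 0.024 = 1.8 mA.
Collector loop: V_CE = V_CC − I_C·R_C = 12 − 1.8×2.7 = 7.13 V.
Since V_CE = 7.13 V > V_CE(sat) ≈ 0.2 V, the transistor is in the active region as assumed.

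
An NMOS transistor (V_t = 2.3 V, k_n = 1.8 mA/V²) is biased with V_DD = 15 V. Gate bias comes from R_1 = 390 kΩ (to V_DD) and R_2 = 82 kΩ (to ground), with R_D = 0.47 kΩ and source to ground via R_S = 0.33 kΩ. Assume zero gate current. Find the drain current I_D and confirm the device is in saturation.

I_D ≈ 0.072 mA

V_G = V_DD·R_2/(R_1+R_2) = 15×82/472 = 2.61 V.
Assume saturation: I_D = (k_n/2)(V_GS − V_t)² with V_GS = V_G − I_D·R_S = 2.61 − 0.33·I_D.
Substituting gives 0.098·I_D² − 1.18·I_D + 0.0842 = 0, with roots I_D = 0.0717 or 12 mA.
The root I_D = 12 mA gives V_GS = -1.35 V ≤ V_t, so take I_D = 0.0717 mA.
Then V_GS = 2.58 V and V_DS = V_DD − I_D(R_D+R_S) = 15 − 0.0717×0.8 = 14.9 V.
Saturation requires V_DS ≥ V_GS − V_t = 0.282 V; 14.9 ≥ 0.282 ✓.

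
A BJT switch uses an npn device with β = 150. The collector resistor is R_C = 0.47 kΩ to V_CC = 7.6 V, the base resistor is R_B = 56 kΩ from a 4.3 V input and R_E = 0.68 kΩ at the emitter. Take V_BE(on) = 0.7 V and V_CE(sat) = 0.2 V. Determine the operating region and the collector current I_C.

active; I_C ≈ 3.4 mA

Assume active. Base-emitter loop: I_B = (V_BB − V_BE)/(R_B + (β+1)R_E) = (4.3 − 0.7)/(56 + 151×0.68) = 0.0227 mA.
I_C = β·I_B = 150×0.0227 = 3.4 mA.
V_CE = V_CC − I_C·R_C − I_E·R_E = 7.6 − 3.4×0.47 − 3.43×0.68 = 3.67 V > V_CE(sat), so the active-region assumption holds.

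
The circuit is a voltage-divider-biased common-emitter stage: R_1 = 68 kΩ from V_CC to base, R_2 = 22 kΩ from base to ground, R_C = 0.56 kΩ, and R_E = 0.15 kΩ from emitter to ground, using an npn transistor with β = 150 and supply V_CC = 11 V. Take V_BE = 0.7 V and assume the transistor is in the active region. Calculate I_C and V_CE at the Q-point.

Thevenize the base divider: V_Th = V_CC·R_2/(R_1+R_2) = 11×22/90 = 2.69 V, R_Th = R_1‖R_2 = 16.6 kΩ.
Base-emitter loop: V_Th = I_B·R_Th + V_BE + (β+1)I_B·R_E, so I_B = (2.69 − 0.7) / (16.6 + 151×0.15) = 0.0506 mA.
I_C = β·I_B = 150×0.0506 = 7.6 mA, and I_E = (β+1)I_B = 7.65 mA.
V_CE = V_CC − I_C·R_C − I_E·R_E = 11 − 7.6×0.56 − 7.65×0.15 = 5.6 V.
V_CE = 5.6 V > 0.2 V confirms active-region operation.

I_C ≈ 7.6 mA, V_CE ≈ 5.6 V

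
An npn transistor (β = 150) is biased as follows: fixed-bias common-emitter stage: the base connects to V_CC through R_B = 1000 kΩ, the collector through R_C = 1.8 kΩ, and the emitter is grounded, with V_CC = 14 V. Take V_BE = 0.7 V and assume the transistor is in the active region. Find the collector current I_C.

I_C ≈ 2 mA

Base loop: V_CC = I_B·R_B + V_BE, so I_B = (14 − 0.7)/1000 kΩ = 0.0133 mA.
In the active region I_C = β·I_B = 150 × 0.0133 = 2 mA.
Collector loop: V_CE = V_CC − I_C·R_C = 14 − 2×1.8 = 10.4 V.
Since V_CE = 10.4 V > V_CE(sat) ≈ 0.2 V, the transistor is in the active region as assumed.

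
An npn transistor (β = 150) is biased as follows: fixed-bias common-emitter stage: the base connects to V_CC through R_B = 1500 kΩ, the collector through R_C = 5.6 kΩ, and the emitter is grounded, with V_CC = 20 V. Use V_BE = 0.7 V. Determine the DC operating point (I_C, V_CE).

I_C ≈ 1.9 mA, V_CE ≈ 9.2 V

Base loop: V_CC = I_B·R_B + V_BE, so I_B = (20 − 0.7)/1500 kΩ = 0.0129 mA.
In the active region I_C = β·I_B = 150 × 0.0129 = 1.93 mA.
Collector loop: V_CE = V_CC − I_C·R_C = 20 − 1.93×5.6 = 9.19 V.
Since V_CE = 9.19 V > V_CE(sat) ≈ 0.2 V, the transistor is in the active region as assumed.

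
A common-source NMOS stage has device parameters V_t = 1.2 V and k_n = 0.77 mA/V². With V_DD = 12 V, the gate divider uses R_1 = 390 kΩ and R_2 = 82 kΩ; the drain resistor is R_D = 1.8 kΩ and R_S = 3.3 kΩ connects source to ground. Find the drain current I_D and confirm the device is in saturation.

I_D ≈ 0.11 mA

V_G = V_DD·R_2/(R_1+R_2) = 12×82/472 = 2.08 V.
Assume saturation: I_D = (k_n/2)(V_GS − V_t)² with V_GS = V_G − I_D·R_S = 2.08 − 3.3·I_D.
Substituting gives 4.19·I_D² − 3.25·I_D + 0.301 = 0, with roots I_D = 0.108 or 0.667 mA.
The root I_D = 0.667 mA gives V_GS = -0.116 V ≤ V_t, so take I_D = 0.108 mA.
Then V_GS = 1.73 V and V_DS = V_DD − I_D(R_D+R_S) = 12 − 0.108×5.1 = 11.5 V.
Saturation requires V_DS ≥ V_GS − V_t = 0.529 V; 11.5 ≥ 0.529 ✓.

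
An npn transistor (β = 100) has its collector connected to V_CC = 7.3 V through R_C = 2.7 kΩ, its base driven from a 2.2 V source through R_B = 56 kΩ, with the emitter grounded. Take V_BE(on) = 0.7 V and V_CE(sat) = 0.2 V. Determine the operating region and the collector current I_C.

saturation; I_C ≈ 2.6 mA

Assume active: I_B = (2.2 − 0.7)/56 = 0.0268 mA, giving I_C = β·I_B = 2.68 mA.
But then V_CE = 7.3 − 2.68×2.7 = 0.0679 V < V_CE(sat) = 0.2 V — impossible in the active region.
So the transistor is saturated. With V_CE = 0.2 V, I_C = (V_CC − 0.2)/R_C = 7.1/2.7 = 2.63 mA.
Check: β·I_B = 2.68 mA > I_C = 2.63 mA, confirming saturation.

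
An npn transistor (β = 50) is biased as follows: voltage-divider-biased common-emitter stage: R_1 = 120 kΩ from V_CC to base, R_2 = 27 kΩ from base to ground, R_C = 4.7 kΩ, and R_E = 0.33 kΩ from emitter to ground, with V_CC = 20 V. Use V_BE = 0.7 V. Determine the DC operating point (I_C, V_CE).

I_C ≈ 3.8 mA, V_CE ≈ 0.74 V

Thevenize the base divider: V_Th = V_CC·R_2/(R_1+R_2) = 20×27/147 = 3.67 V, R_Th = R_1‖R_2 = 22 kΩ.
Base-emitter loop: V_Th = I_B·R_Th + V_BE + (β+1)I_B·R_E, so I_B = (3.67 − 0.7) / (22 + 51×0.33) = 0.0765 mA.
I_C = β·I_B = 50×0.0765 = 3.82 mA, and I_E = (β+1)I_B = 3.9 mA.
V_CE = V_CC − I_C·R_C − I_E·R_E = 20 − 3.82×4.7 − 3.9×0.33 = 0.736 V.
V_CE = 0.736 V > 0.2 V confirms active-region operation.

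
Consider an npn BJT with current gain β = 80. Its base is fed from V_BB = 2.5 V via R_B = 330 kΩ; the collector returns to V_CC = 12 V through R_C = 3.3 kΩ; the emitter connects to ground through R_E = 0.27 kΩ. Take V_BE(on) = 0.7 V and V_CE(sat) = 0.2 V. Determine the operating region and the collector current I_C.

active; I_C ≈ 0.41 mA

Assume active. Base-emitter loop: I_B = (V_BB − V_BE)/(R_B + (β+1)R_E) = (2.5 − 0.7)/(330 + 81×0.27) = 0.00512 mA.
I_C = β·I_B = 80×0.00512 = 0.409 mA.
V_CE = V_CC − I_C·R_C − I_E·R_E = 12 − 0.409×3.3 − 0.414×0.27 = 10.5 V > V_CE(sat), so the active-region assumption holds.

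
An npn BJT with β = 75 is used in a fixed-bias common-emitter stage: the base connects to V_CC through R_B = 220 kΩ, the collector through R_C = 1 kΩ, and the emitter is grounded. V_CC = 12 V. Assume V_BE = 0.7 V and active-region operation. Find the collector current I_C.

I_C ≈ 3.9 mA

Base loop: V_CC = I_B·R_B + V_BE, so I_B = (12 − 0.7)/220 kΩ = 0.0514 mA.
In the active region I_C = β·I_B = 75 × 0.0514 = 3.85 mA.
Collector loop: V_CE = V_CC − I_C·R_C = 12 − 3.85×1 = 8.15 V.
Since V_CE = 8.15 V > V_CE(sat) ≈ 0.2 V, the transistor is in the active region as assumed.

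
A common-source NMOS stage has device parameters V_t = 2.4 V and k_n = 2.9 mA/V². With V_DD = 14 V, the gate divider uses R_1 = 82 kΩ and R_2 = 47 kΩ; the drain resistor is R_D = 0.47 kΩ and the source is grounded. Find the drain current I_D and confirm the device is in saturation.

V_G = V_DD·R_2/(R_1+R_2) = 14×47/129 = 5.1 V. With the source grounded, V_GS = V_G = 5.1 V.
Assume saturation: I_D = (k_n/2)(V_GS − V_t)² = (2.9/2)×(5.1 − 2.4)² = 1.45×2.7² = 10.6 mA.
V_DS = V_DD − I_D·R_D = 14 − 10.6×0.47 = 9.03 V.
Saturation requires V_DS ≥ V_GS − V_t = 2.7 V; 9.03 ≥ 2.7 ✓.

I_D ≈ 11 mA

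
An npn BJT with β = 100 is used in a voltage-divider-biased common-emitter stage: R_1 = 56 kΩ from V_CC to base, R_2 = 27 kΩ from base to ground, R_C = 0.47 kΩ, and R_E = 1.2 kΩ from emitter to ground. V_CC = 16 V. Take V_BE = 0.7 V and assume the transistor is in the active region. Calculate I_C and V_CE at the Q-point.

I_C ≈ 3.2 mA, V_CE ≈ 11 V

Thevenize the base divider: V_Th = V_CC·R_2/(R_1+R_2) = 16×27/83 = 5.2 V, R_Th = R_1‖R_2 = 18.2 kΩ.
Base-emitter loop: V_Th = I_B·R_Th + V_BE + (β+1)I_B·R_E, so I_B = (5.2 − 0.7) / (18.2 + 101×1.2) = 0.0323 mA.
I_C = β·I_B = 100×0.0323 = 3.23 mA, and I_E = (β+1)I_B = 3.26 mA.
V_CE = V_CC − I_C·R_C − I_E·R_E = 16 − 3.23×0.47 − 3.26×1.2 = 10.6 V.
V_CE = 10.6 V > 0.2 V confirms active-region operation.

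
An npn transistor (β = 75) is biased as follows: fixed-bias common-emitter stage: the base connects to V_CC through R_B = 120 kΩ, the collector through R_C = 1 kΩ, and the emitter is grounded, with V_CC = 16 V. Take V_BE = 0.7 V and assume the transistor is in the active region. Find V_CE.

V_CE ≈ 6.4 V

Base loop: V_CC = I_B·R_B + V_BE, so I_B = (16 − 0.7)/120 kΩ = 0.128 mA.
In the active region I_C = β·I_B = 75 × 0.128 = 9.56 mA.
Collector loop: V_CE = V_CC − I_C·R_C = 16 − 9.56×1 = 6.44 V.
Since V_CE = 6.44 V > V_CE(sat) ≈ 0.2 V, the transistor is in the active region as assumed.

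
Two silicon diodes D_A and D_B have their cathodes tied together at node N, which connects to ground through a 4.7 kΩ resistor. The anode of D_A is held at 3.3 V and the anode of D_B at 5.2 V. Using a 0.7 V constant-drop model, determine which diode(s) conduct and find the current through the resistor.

Only D_B conducts; I_R ≈ 0.96 mA

Assume both conduct. Then node N would need to be at both 3.3−0.7 = 2.6 V and 5.2−0.7 = 4.5 V, which is impossible.
Assume only D_B conducts: V_N = 5.2 − 0.7 = 4.5 V, so I_R = 4.5/4.7 = 0.957 mA.
Check D_A: its anode-to-cathode voltage is 3.3 − 4.5 = -1.2 V < 0.7 V, so it is off. The assumption is consistent.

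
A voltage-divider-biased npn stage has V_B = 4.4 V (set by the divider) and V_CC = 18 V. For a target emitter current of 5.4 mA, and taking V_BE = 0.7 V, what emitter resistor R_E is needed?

V_E = V_B − V_BE = 4.4 − 0.7 = 3.7 V.
R_E = V_E / I_E = 3.7 / 5.4 = 0.685 kΩ.

R_E ≈ 0.69 kΩ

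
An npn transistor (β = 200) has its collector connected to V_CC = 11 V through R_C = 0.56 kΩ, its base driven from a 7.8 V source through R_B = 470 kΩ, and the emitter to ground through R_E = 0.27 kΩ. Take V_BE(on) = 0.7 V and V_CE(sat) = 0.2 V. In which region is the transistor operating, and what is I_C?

active; I_C ≈ 2.7 mA

Assume active. Base-emitter loop: I_B = (V_BB − V_BE)/(R_B + (β+1)R_E) = (7.8 − 0.7)/(470 + 201×0.27) = 0.0135 mA.
I_C = β·I_B = 200×0.0135 = 2.71 mA.
V_CE = V_CC − I_C·R_C − I_E·R_E = 11 − 2.71×0.56 − 2.72×0.27 = 8.75 V > V_CE(sat), so the active-region assumption holds.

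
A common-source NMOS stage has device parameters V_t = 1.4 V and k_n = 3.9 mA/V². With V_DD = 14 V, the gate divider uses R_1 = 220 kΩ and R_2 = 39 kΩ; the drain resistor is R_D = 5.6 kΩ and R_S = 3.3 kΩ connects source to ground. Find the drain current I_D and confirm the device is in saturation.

V_G = V_DD·R_2/(R_1+R_2) = 14×39/259 = 2.11 V.
Assume saturation: I_D = (k_n/2)(V_GS − V_t)² with V_GS = V_G − I_D·R_S = 2.11 − 3.3·I_D.
Substituting gives 21.2·I_D² − 10.1·I_D + 0.978 = 0, with roots I_D = 0.135 or 0.341 mA.
The root I_D = 0.341 mA gives V_GS = 0.982 V ≤ V_t, so take I_D = 0.135 mA.
Then V_GS = 1.66 V and V_DS = V_DD − I_D(R_D+R_S) = 14 − 0.135×8.9 = 12.8 V.
Saturation requires V_DS ≥ V_GS − V_t = 0.263 V; 12.8 ≥ 0.263 ✓.

I_D ≈ 0.13 mA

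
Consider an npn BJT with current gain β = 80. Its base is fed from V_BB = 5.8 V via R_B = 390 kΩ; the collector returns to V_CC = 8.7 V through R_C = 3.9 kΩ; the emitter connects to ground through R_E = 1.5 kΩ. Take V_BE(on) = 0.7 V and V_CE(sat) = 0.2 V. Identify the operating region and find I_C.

active; I_C ≈ 0.8 mA

Assume active. Base-emitter loop: I_B = (V_BB − V_BE)/(R_B + (β+1)R_E) = (5.8 − 0.7)/(390 + 81×1.5) = 0.00997 mA.
I_C = β·I_B = 80×0.00997 = 0.798 mA.
V_CE = V_CC − I_C·R_C − I_E·R_E = 8.7 − 0.798×3.9 − 0.808×1.5 = 4.38 V > V_CE(sat), so the active-region assumption holds.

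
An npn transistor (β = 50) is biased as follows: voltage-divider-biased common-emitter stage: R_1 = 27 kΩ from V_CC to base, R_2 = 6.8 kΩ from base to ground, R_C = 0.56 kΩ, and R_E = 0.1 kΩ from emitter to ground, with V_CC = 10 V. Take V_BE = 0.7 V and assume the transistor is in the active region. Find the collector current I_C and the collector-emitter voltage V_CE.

I_C ≈ 6.2 mA, V_CE ≈ 5.9 V

Thevenize the base divider: V_Th = V_CC·R_2/(R_1+R_2) = 10×6.8/33.8 = 2.01 V, R_Th = R_1‖R_2 = 5.43 kΩ.
Base-emitter loop: V_Th = I_B·R_Th + V_BE + (β+1)I_B·R_E, so I_B = (2.01 − 0.7) / (5.43 + 51×0.1) = 0.125 mA.
I_C = β·I_B = 50×0.125 = 6.23 mA, and I_E = (β+1)I_B = 6.35 mA.
V_CE = V_CC − I_C·R_C − I_E·R_E = 10 − 6.23×0.56 − 6.35×0.1 = 5.88 V.
V_CE = 5.88 V > 0.2 V confirms active-region operation.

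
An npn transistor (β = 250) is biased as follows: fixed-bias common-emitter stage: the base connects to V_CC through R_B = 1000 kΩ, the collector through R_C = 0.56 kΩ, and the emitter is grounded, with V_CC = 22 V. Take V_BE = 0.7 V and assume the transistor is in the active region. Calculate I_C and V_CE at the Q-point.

I_C ≈ 5.3 mA, V_CE ≈ 19 V

Base loop: V_CC = I_B·R_B + V_BE, so I_B = (22 − 0.7)/1000 kΩ = 0.0213 mA.
In the active region I_C = β·I_B = 250 × 0.0213 = 5.33 mA.
Collector loop: V_CE = V_CC − I_C·R_C = 22 − 5.33×0.56 = 19 V.
Since V_CE = 19 V > V_CE(sat) ≈ 0.2 V, the transistor is in the active region as assumed.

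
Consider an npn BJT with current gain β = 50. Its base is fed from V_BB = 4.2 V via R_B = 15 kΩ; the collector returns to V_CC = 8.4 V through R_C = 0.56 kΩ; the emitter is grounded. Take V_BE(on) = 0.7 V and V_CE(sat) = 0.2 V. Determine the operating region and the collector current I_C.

Assume active. Base-emitter loop: I_B = (V_BB − V_BE)/R_B = (4.2 − 0.7)/15 = 0.233 mA.
I_C = β·I_B = 50×0.233 = 11.7 mA.
V_CE = V_CC − I_C·R_C = 8.4 − 11.7×0.56 = 1.87 V > V_CE(sat), so the active-region assumption holds.

active; I_C ≈ 12 mA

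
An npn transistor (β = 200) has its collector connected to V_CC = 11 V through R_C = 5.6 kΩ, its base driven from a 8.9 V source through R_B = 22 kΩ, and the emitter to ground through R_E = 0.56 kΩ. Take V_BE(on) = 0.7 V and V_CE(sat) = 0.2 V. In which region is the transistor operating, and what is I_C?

saturation; I_C ≈ 1.7 mA

Assume active: I_B = (8.9 − 0.7)/(22 + 201×0.56) = 0.0609 mA, I_C = β·I_B = 12.2 mA.
Then V_CE = 11 − 12.2×5.6 − 12.2×0.56 = -64.1 V < 0.2 V — the active assumption fails.
Re-solve with V_CE = 0.2 V. KCL at the emitter: V_E/R_E = (V_BB−0.7−V_E)/R_B + (V_CC−0.2−V_E)/R_C, giving V_E = 1.15 V.
I_C = (V_CC − 0.2 − V_E)/R_C = (10.8 − 1.15)/5.6 = 1.72 mA.
Check: I_B = (8.2 − 1.15)/22 = 0.321 mA, and β·I_B = 64.1 mA > I_C, confirming saturation.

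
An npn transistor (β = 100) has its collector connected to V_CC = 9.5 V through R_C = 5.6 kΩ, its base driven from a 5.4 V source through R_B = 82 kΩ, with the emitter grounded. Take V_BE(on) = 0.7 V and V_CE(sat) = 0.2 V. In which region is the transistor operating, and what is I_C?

saturation; I_C ≈ 1.7 mA

Assume active: I_B = (5.4 − 0.7)/82 = 0.0573 mA, giving I_C = β·I_B = 5.73 mA.
But then V_CE = 9.5 − 5.73×5.6 = -22.6 V < V_CE(sat) = 0.2 V — impossible in the active region.
So the transistor is saturated. With V_CE = 0.2 V, I_C = (V_CC − 0.2)/R_C = 9.3/5.6 = 1.66 mA.
Check: β·I_B = 5.73 mA > I_C = 1.66 mA, confirming saturation.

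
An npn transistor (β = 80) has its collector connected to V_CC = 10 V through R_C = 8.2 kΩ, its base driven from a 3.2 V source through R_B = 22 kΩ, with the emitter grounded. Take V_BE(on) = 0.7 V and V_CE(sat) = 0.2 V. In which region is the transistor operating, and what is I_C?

Assume active: I_B = (3.2 − 0.7)/22 = 0.114 mA, giving I_C = β·I_B = 9.09 mA.
But then V_CE = 10 − 9.09×8.2 = -64.5 V < V_CE(sat) = 0.2 V — impossible in the active region.
So the transistor is saturated. With V_CE = 0.2 V, I_C = (V_CC − 0.2)/R_C = 9.8/8.2 = 1.2 mA.
Check: β·I_B = 9.09 mA > I_C = 1.2 mA, confirming saturation.

saturation; I_C ≈ 1.2 mA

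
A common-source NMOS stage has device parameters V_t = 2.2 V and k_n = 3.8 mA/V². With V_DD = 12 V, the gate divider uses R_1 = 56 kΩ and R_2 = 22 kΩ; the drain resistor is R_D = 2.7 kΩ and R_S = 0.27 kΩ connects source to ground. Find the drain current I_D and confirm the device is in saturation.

V_G = V_DD·R_2/(R_1+R_2) = 12×22/78 = 3.38 V.
Assume saturation: I_D = (k_n/2)(V_GS − V_t)² with V_GS = V_G − I_D·R_S = 3.38 − 0.27·I_D.
Substituting gives 0.139·I_D² − 2.22·I_D + 2.67 = 0, with roots I_D = 1.31 or 14.7 mA.
The root I_D = 14.7 mA gives V_GS = -0.58 V ≤ V_t, so take I_D = 1.31 mA.
Then V_GS = 3.03 V and V_DS = V_DD − I_D(R_D+R_S) = 12 − 1.31×2.97 = 8.11 V.
Saturation requires V_DS ≥ V_GS − V_t = 0.831 V; 8.11 ≥ 0.831 ✓.

I_D ≈ 1.3 mA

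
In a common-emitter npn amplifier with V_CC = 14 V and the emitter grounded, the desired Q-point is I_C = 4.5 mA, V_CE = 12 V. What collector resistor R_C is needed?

Collector loop: V_CC = I_C·R_C + V_CE.
R_C = (V_CC − V_CE)/I_C = (14 − 12)/4.5 = 0.444 kΩ.

R_C ≈ 0.44 kΩ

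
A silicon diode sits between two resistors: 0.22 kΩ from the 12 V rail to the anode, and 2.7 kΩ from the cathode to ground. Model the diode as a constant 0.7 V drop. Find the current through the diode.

The two resistors are in series with the diode, so KVL gives 12 = I·0.22 + 0.7 + I·2.7.
I = (12 − 0.7) / (0.22 + 2.7) kΩ = 11.3 / 2.92 = 3.87 mA.

I ≈ 3.9 mA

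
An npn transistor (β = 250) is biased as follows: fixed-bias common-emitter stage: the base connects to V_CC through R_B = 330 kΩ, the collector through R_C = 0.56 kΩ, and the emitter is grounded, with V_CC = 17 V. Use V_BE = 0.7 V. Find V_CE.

V_CE ≈ 10 V

Base loop: V_CC = I_B·R_B + V_BE, so I_B = (17 − 0.7)/330 kΩ = 0.0494 mA.
In the active region I_C = β·I_B = 250 × 0.0494 = 12.3 mA.
Collector loop: V_CE = V_CC − I_C·R_C = 17 − 12.3×0.56 = 10.1 V.
Since V_CE = 10.1 V > V_CE(sat) ≈ 0.2 V, the transistor is in the active region as assumed.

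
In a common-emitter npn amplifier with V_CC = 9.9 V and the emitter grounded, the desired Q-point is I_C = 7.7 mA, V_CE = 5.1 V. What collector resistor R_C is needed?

Collector loop: V_CC = I_C·R_C + V_CE.
R_C = (V_CC − V_CE)/I_C = (9.9 − 5.1)/7.7 = 0.623 kΩ.

R_C ≈ 0.62 kΩ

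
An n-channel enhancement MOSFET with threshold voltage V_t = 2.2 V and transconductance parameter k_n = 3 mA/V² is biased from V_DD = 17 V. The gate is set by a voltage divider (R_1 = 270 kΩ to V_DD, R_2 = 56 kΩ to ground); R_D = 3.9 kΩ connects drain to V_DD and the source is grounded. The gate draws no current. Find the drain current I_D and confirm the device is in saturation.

V_G = V_DD·R_2/(R_1+R_2) = 17×56/326 = 2.92 V. With the source grounded, V_GS = V_G = 2.92 V.
Assume saturation: I_D = (k_n/2)(V_GS − V_t)² = (3/2)×(2.92 − 2.2)² = 1.5×0.72² = 0.778 mA.
V_DS = V_DD − I_D·R_D = 17 − 0.778×3.9 = 14 V.
Saturation requires V_DS ≥ V_GS − V_t = 0.72 V; 14 ≥ 0.72 ✓.

I_D ≈ 0.78 mA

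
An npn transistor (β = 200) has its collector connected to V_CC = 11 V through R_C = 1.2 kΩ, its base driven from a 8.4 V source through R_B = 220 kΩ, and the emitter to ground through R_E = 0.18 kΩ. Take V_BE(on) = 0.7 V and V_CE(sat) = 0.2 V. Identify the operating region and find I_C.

Assume active. Base-emitter loop: I_B = (V_BB − V_BE)/(R_B + (β+1)R_E) = (8.4 − 0.7)/(220 + 201×0.18) = 0.0301 mA.
I_C = β·I_B = 200×0.0301 = 6.01 mA.
V_CE = V_CC − I_C·R_C − I_E·R_E = 11 − 6.01×1.2 − 6.04×0.18 = 2.7 V > V_CE(sat), so the active-region assumption holds.

active; I_C ≈ 6 mA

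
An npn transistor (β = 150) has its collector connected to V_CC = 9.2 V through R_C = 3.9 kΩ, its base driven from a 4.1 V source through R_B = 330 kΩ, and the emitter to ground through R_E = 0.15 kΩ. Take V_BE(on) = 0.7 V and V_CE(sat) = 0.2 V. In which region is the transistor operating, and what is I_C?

active; I_C ≈ 1.4 mA

Assume active. Base-emitter loop: I_B = (V_BB − V_BE)/(R_B + (β+1)R_E) = (4.1 − 0.7)/(330 + 151×0.15) = 0.00964 mA.
I_C = β·I_B = 150×0.00964 = 1.45 mA.
V_CE = V_CC − I_C·R_C − I_E·R_E = 9.2 − 1.45×3.9 − 1.46×0.15 = 3.34 V > V_CE(sat), so the active-region assumption holds.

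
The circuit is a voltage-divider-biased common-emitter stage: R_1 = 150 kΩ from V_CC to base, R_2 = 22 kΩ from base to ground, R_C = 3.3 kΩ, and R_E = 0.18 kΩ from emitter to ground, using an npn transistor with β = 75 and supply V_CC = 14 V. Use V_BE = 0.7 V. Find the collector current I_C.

I_C ≈ 2.5 mA

Thevenize the base divider: V_Th = V_CC·R_2/(R_1+R_2) = 14×22/172 = 1.79 V, R_Th = R_1‖R_2 = 19.2 kΩ.
Base-emitter loop: V_Th = I_B·R_Th + V_BE + (β+1)I_B·R_E, so I_B = (1.79 − 0.7) / (19.2 + 76×0.18) = 0.0332 mA.
I_C = β·I_B = 75×0.0332 = 2.49 mA, and I_E = (β+1)I_B = 2.52 mA.
V_CE = V_CC − I_C·R_C − I_E·R_E = 14 − 2.49×3.3 − 2.52×0.18 = 5.33 V.
V_CE = 5.33 V > 0.2 V confirms active-region operation.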